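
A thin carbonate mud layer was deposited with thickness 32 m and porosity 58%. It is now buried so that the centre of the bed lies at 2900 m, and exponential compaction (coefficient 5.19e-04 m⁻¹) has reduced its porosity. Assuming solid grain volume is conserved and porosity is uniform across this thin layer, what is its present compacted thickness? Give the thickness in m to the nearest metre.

15 m

Working in km (1 km = 1000 m; k in km⁻¹ = k in m⁻¹ × 1000):
Porosity at 2.9 km: phi = 0.58·exp(−0.519×2.9) = 0.1288
Solid-volume conservation: h(1−phi) = h₀(1−phi₀) ⇒ h = h₀·(1−phi₀)/(1−phi)
h = 0.032 × (1 − 0.58)/(1 − 0.1288) = 0.032 × 0.4821 = 0.0154 km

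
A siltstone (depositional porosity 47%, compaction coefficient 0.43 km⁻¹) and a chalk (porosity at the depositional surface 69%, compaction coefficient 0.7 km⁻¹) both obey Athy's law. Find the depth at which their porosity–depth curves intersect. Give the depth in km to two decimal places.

1.42 km

Set n₀ₐ e^(−cₐz) = n₀ᵦ e^(−cᵦz) ⇒ ln(n₀ₐ/n₀ᵦ) = (cₐ − cᵦ)·z
z = ln(0.47/0.69) / (0.43 − 0.7) = -0.3840 / -0.27 = 1.422 km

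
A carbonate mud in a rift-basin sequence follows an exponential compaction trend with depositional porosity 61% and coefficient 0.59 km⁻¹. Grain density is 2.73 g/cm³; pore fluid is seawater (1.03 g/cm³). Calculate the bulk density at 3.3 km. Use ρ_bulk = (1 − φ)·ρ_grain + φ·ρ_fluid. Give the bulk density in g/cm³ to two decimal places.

Porosity at depth: n = 0.61·exp(−0.59×3.3) = 0.61×0.1427 = 0.0870
Bulk density: ρ_b = (1−n)ρ_g + n·ρ_f = 0.9130×2.73 + 0.0870×1.03
       = 2.492 + 0.090 = 2.582 g/cm³

2.58 g/cm³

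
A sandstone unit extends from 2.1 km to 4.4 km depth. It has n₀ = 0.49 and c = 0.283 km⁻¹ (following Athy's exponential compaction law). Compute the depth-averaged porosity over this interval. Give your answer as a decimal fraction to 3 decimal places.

⟨n⟩ = (1/(Z₂−Z₁)) ∫ n₀ e^(−cZ) dZ = n₀·(e^(−c·Z₁) − e^(−c·Z₂)) / (c·(Z₂−Z₁))
e^(−0.283×2.1) = 0.5519; e^(−0.283×4.4) = 0.2879
⟨n⟩ = 0.49 × (0.5519 − 0.2879) / (0.283 × 2.3) = 0.49 × 0.4057 = 0.1988

0.199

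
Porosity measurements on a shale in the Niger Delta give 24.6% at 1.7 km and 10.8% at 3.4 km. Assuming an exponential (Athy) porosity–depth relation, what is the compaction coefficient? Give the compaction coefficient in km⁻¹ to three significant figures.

0.484 km⁻¹

Athy: phi(z) = phi₀ e^(−cz) ⇒ phi₁/phi₂ = e^{c(z₂−z₁)} ⇒ c = ln(phi₁/phi₂)/(z₂−z₁)
c = ln(0.246/0.108) / (3.4 − 1.7) = ln(2.278) / 1.7 = 0.8232 / 1.7 = 0.4842 km⁻¹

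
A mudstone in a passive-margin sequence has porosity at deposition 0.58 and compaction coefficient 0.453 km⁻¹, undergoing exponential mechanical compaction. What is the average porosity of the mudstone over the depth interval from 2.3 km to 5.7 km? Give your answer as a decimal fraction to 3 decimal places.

⟨n⟩ = (1/(d₂−d₁)) ∫ n₀ e^(−βd) dd = n₀·(e^(−β·d₁) − e^(−β·d₂)) / (β·(d₂−d₁))
e^(−0.453×2.3) = 0.3528; e^(−0.453×5.7) = 0.0756
⟨n⟩ = 0.58 × (0.3528 − 0.0756) / (0.453 × 3.4) = 0.58 × 0.1800 = 0.1044

0.104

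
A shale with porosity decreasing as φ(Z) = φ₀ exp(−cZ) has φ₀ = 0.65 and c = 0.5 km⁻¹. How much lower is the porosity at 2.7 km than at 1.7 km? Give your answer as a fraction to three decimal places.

φ(1.7) = 0.65·e^(−0.5×1.7) = 0.2778
φ(2.7) = 0.65·e^(−0.5×2.7) = 0.1685
Δφ = 0.2778 − 0.1685 = 0.1093

0.109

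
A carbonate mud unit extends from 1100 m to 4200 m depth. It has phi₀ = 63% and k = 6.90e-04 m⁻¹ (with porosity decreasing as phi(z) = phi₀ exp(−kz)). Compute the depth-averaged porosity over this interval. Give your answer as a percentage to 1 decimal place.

12.2%

Working in km (1 km = 1000 m; k in km⁻¹ = k in m⁻¹ × 1000):
⟨phi⟩ = (1/(z₂−z₁)) ∫ phi₀ e^(−kz) dz = phi₀·(e^(−k·z₁) − e^(−k·z₂)) / (k·(z₂−z₁))
e^(−0.69×1.1) = 0.4681; e^(−0.69×4.2) = 0.0551
⟨phi⟩ = 0.63 × (0.4681 − 0.0551) / (0.69 × 3.1) = 0.63 × 0.1931 = 0.1216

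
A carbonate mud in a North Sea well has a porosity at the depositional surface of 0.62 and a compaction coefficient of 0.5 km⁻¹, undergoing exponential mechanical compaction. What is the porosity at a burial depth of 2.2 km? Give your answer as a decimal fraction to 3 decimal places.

n = n₀·exp(−k·z) = 0.62 × exp(−0.5 × 2.2) = 0.62 × exp(−1.1)
  = 0.62 × 0.3329 = 0.2064

0.206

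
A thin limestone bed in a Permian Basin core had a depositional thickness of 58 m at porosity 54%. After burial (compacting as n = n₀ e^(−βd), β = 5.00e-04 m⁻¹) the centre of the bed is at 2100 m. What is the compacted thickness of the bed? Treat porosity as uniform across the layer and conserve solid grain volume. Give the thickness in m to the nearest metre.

33 m

Working in km (1 km = 1000 m; β in km⁻¹ = β in m⁻¹ × 1000):
Porosity at 2.1 km: n = 0.54·exp(−0.5×2.1) = 0.1890
Solid-volume conservation: h(1−n) = h₀(1−n₀) ⇒ h = h₀·(1−n₀)/(1−n)
h = 0.058 × (1 − 0.54)/(1 − 0.1890) = 0.058 × 0.5672 = 0.0329 km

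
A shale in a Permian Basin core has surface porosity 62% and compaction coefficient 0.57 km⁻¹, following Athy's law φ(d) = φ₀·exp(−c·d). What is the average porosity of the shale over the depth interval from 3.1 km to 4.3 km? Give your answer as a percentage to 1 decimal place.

7.7%

⟨φ⟩ = (1/(d₂−d₁)) ∫ φ₀ e^(−cd) dd = φ₀·(e^(−c·d₁) − e^(−c·d₂)) / (c·(d₂−d₁))
e^(−0.57×3.1) = 0.1708; e^(−0.57×4.3) = 0.0862
⟨φ⟩ = 0.62 × (0.1708 − 0.0862) / (0.57 × 1.2) = 0.62 × 0.1237 = 0.0767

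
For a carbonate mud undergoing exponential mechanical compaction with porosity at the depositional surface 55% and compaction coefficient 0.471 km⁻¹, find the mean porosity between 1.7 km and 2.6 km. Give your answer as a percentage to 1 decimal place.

⟨φ⟩ = (1/(d₂−d₁)) ∫ φ₀ e^(−βd) dd = φ₀·(e^(−β·d₁) − e^(−β·d₂)) / (β·(d₂−d₁))
e^(−0.471×1.7) = 0.4490; e^(−0.471×2.6) = 0.2939
⟨φ⟩ = 0.55 × (0.4490 − 0.2939) / (0.471 × 0.9) = 0.55 × 0.3660 = 0.2013

20.1%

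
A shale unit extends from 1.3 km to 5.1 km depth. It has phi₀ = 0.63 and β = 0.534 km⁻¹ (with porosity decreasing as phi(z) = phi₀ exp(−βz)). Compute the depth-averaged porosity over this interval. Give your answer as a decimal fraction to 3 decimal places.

⟨phi⟩ = (1/(z₂−z₁)) ∫ phi₀ e^(−βz) dz = phi₀·(e^(−β·z₁) − e^(−β·z₂)) / (β·(z₂−z₁))
e^(−0.534×1.3) = 0.4995; e^(−0.534×5.1) = 0.0657
⟨phi⟩ = 0.63 × (0.4995 − 0.0657) / (0.534 × 3.8) = 0.63 × 0.2138 = 0.1347

0.135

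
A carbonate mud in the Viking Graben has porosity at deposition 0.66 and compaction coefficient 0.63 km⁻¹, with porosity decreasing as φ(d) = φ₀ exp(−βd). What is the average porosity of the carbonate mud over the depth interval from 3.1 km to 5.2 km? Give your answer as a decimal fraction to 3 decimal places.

⟨φ⟩ = (1/(d₂−d₁)) ∫ φ₀ e^(−βd) dd = φ₀·(e^(−β·d₁) − e^(−β·d₂)) / (β·(d₂−d₁))
e^(−0.63×3.1) = 0.1418; e^(−0.63×5.2) = 0.0378
⟨φ⟩ = 0.66 × (0.1418 − 0.0378) / (0.63 × 2.1) = 0.66 × 0.0787 = 0.0519

0.052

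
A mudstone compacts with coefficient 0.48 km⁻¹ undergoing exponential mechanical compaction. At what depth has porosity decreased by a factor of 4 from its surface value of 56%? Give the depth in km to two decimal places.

n/n₀ = 1/4 ⇒ exp(−β·Z) = 1/4 ⇒ Z = ln(4) / β
Z = 1.3863 / 0.48 = 2.888 km

2.89 km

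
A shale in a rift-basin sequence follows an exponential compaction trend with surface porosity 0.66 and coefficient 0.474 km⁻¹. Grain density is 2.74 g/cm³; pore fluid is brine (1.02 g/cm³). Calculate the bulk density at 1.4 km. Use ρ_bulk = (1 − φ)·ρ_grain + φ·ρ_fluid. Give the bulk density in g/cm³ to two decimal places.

Porosity at depth: n = 0.66·exp(−0.474×1.4) = 0.66×0.5150 = 0.3399
Bulk density: ρ_b = (1−n)ρ_g + n·ρ_f = 0.6601×2.74 + 0.3399×1.02
       = 1.809 + 0.347 = 2.155 g/cm³

2.16 g/cm³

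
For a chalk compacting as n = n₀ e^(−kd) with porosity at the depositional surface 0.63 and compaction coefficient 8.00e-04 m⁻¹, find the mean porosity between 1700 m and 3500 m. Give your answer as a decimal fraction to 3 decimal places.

0.086

Working in km (1 km = 1000 m; k in km⁻¹ = k in m⁻¹ × 1000):
⟨n⟩ = (1/(d₂−d₁)) ∫ n₀ e^(−kd) dd = n₀·(e^(−k·d₁) − e^(−k·d₂)) / (k·(d₂−d₁))
e^(−0.8×1.7) = 0.2567; e^(−0.8×3.5) = 0.0608
⟨n⟩ = 0.63 × (0.2567 − 0.0608) / (0.8 × 1.8) = 0.63 × 0.1360 = 0.0857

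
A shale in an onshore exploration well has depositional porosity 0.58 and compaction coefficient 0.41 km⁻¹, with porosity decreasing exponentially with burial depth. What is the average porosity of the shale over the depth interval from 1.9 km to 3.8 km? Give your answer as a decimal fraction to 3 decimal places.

⟨n⟩ = (1/(z₂−z₁)) ∫ n₀ e^(−βz) dz = n₀·(e^(−β·z₁) − e^(−β·z₂)) / (β·(z₂−z₁))
e^(−0.41×1.9) = 0.4589; e^(−0.41×3.8) = 0.2106
⟨n⟩ = 0.58 × (0.4589 − 0.2106) / (0.41 × 1.9) = 0.58 × 0.3188 = 0.1849

0.185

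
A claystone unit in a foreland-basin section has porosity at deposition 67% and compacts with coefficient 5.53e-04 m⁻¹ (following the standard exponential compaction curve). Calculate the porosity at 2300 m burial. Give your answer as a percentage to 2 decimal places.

18.78%

Working in km (1 km = 1000 m; c in km⁻¹ = c in m⁻¹ × 1000):
phi = phi₀·exp(−c·d) = 0.67 × exp(−0.553 × 2.3) = 0.67 × exp(−1.272)
  = 0.67 × 0.2803 = 0.1878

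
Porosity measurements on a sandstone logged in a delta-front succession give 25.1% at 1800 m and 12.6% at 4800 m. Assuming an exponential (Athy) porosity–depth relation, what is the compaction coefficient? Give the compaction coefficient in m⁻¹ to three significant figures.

0.000230 m⁻¹

Working in km (1 km = 1000 m; β in km⁻¹ = β in m⁻¹ × 1000):
Athy: n(z) = n₀ e^(−βz) ⇒ n₁/n₂ = e^{β(z₂−z₁)} ⇒ β = ln(n₁/n₂)/(z₂−z₁)
β = ln(0.251/0.126) / (4.8 − 1.8) = ln(1.992) / 3 = 0.6892 / 3 = 0.2297 km⁻¹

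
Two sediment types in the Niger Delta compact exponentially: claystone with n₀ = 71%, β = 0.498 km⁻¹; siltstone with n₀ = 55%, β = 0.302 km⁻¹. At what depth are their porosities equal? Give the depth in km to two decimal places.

1.30 km

Set n₀ₐ e^(−βₐZ) = n₀ᵦ e^(−βᵦZ) ⇒ ln(n₀ₐ/n₀ᵦ) = (βₐ − βᵦ)·Z
Z = ln(0.71/0.55) / (0.498 − 0.302) = 0.2553 / 0.196 = 1.303 km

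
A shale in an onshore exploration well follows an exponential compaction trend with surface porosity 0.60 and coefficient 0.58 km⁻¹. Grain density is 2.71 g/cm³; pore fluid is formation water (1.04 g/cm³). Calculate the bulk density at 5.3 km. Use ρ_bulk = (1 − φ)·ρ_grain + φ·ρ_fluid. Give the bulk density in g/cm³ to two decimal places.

2.66 g/cm³

Porosity at depth: n = 0.6·exp(−0.58×5.3) = 0.6×0.0462 = 0.0277
Bulk density: ρ_b = (1−n)ρ_g + n·ρ_f = 0.9723×2.71 + 0.0277×1.04
       = 2.635 + 0.029 = 2.664 g/cm³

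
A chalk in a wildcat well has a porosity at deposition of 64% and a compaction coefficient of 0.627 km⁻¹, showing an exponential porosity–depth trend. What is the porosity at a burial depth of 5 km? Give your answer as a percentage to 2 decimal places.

φ = φ₀·exp(−β·z) = 0.64 × exp(−0.627 × 5) = 0.64 × exp(−3.135)
  = 0.64 × 0.0435 = 0.0278

2.78%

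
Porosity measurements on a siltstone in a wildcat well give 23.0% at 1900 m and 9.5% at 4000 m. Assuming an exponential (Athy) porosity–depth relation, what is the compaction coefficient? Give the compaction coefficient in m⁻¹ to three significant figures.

0.000421 m⁻¹

Working in km (1 km = 1000 m; β in km⁻¹ = β in m⁻¹ × 1000):
Athy: phi(Z) = phi₀ e^(−βZ) ⇒ phi₁/phi₂ = e^{β(Z₂−Z₁)} ⇒ β = ln(phi₁/phi₂)/(Z₂−Z₁)
β = ln(0.23/0.095) / (4 − 1.9) = ln(2.421) / 2.1 = 0.8842 / 2.1 = 0.421 km⁻¹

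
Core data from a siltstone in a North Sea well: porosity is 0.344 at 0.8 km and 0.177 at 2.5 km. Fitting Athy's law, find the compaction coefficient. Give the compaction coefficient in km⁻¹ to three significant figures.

Athy: n(Z) = n₀ e^(−cZ) ⇒ n₁/n₂ = e^{c(Z₂−Z₁)} ⇒ c = ln(n₁/n₂)/(Z₂−Z₁)
c = ln(0.344/0.177) / (2.5 − 0.8) = ln(1.944) / 1.7 = 0.6645 / 1.7 = 0.3909 km⁻¹

0.391 km⁻¹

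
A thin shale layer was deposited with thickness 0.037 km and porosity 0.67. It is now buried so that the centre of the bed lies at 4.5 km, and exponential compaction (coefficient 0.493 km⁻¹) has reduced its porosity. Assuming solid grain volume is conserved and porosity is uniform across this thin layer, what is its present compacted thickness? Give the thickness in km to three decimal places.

Porosity at 4.5 km: φ = 0.67·exp(−0.493×4.5) = 0.0729
Solid-volume conservation: h(1−φ) = h₀(1−φ₀) ⇒ h = h₀·(1−φ₀)/(1−φ)
h = 0.037 × (1 − 0.67)/(1 − 0.0729) = 0.037 × 0.3559 = 0.0132 km

0.013 km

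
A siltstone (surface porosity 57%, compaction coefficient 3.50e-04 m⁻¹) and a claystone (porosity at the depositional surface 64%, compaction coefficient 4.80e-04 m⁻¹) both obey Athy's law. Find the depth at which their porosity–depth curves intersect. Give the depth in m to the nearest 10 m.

890 m

Working in km (1 km = 1000 m; k in km⁻¹ = k in m⁻¹ × 1000):
Set phi₀ₐ e^(−kₐZ) = phi₀ᵦ e^(−kᵦZ) ⇒ ln(phi₀ₐ/phi₀ᵦ) = (kₐ − kᵦ)·Z
Z = ln(0.57/0.64) / (0.35 − 0.48) = -0.1158 / -0.13 = 0.891 km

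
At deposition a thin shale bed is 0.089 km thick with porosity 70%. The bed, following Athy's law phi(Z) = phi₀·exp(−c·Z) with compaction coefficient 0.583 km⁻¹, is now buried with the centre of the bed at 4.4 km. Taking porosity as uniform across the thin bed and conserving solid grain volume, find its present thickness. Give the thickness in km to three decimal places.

0.028 km

Porosity at 4.4 km: phi = 0.7·exp(−0.583×4.4) = 0.0538
Solid-volume conservation: h(1−phi) = h₀(1−phi₀) ⇒ h = h₀·(1−phi₀)/(1−phi)
h = 0.089 × (1 − 0.7)/(1 − 0.0538) = 0.089 × 0.3171 = 0.0282 km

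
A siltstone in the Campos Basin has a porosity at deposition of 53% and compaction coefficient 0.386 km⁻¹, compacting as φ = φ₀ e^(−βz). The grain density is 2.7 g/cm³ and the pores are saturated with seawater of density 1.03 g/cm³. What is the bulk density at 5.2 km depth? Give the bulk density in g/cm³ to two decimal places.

2.58 g/cm³

Porosity at depth: φ = 0.53·exp(−0.386×5.2) = 0.53×0.1344 = 0.0712
Bulk density: ρ_b = (1−φ)ρ_g + φ·ρ_f = 0.9288×2.7 + 0.0712×1.03
       = 2.508 + 0.073 = 2.581 g/cm³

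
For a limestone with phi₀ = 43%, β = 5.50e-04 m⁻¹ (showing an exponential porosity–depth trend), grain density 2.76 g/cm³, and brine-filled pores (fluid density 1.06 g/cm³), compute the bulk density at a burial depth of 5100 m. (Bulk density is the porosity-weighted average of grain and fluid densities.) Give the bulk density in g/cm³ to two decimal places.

Working in km (1 km = 1000 m; β in km⁻¹ = β in m⁻¹ × 1000):
Porosity at depth: phi = 0.43·exp(−0.55×5.1) = 0.43×0.0605 = 0.0260
Bulk density: ρ_b = (1−phi)ρ_g + phi·ρ_f = 0.9740×2.76 + 0.0260×1.06
       = 2.688 + 0.028 = 2.716 g/cm³

2.72 g/cm³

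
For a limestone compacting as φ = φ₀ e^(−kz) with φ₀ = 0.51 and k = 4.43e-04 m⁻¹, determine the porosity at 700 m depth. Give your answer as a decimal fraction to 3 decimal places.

Working in km (1 km = 1000 m; k in km⁻¹ = k in m⁻¹ × 1000):
φ = φ₀·exp(−k·z) = 0.51 × exp(−0.443 × 0.7) = 0.51 × exp(−0.3101)
  = 0.51 × 0.7334 = 0.3740

0.374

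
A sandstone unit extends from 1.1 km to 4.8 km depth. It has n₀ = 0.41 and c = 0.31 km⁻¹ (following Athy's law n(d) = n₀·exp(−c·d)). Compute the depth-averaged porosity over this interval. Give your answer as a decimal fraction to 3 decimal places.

0.173

⟨n⟩ = (1/(d₂−d₁)) ∫ n₀ e^(−cd) dd = n₀·(e^(−c·d₁) − e^(−c·d₂)) / (c·(d₂−d₁))
e^(−0.31×1.1) = 0.7111; e^(−0.31×4.8) = 0.2258
⟨n⟩ = 0.41 × (0.7111 − 0.2258) / (0.31 × 3.7) = 0.41 × 0.4230 = 0.1734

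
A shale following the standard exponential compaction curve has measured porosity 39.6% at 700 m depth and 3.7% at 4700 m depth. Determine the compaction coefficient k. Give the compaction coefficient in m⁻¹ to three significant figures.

0.000593 m⁻¹

Working in km (1 km = 1000 m; k in km⁻¹ = k in m⁻¹ × 1000):
Athy: phi(z) = phi₀ e^(−kz) ⇒ phi₁/phi₂ = e^{k(z₂−z₁)} ⇒ k = ln(phi₁/phi₂)/(z₂−z₁)
k = ln(0.396/0.037) / (4.7 − 0.7) = ln(10.7) / 4 = 2.3705 / 4 = 0.5926 km⁻¹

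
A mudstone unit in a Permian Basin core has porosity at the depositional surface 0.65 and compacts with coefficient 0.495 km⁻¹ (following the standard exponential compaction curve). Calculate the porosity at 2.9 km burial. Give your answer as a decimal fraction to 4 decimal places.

0.1547

n = n₀·exp(−β·d) = 0.65 × exp(−0.495 × 2.9) = 0.65 × exp(−1.435)
  = 0.65 × 0.2380 = 0.1547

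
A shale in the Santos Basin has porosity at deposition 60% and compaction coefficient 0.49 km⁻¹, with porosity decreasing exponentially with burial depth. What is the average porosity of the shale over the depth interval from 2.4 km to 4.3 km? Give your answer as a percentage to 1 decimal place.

⟨φ⟩ = (1/(Z₂−Z₁)) ∫ φ₀ e^(−kZ) dZ = φ₀·(e^(−k·Z₁) − e^(−k·Z₂)) / (k·(Z₂−Z₁))
e^(−0.49×2.4) = 0.3085; e^(−0.49×4.3) = 0.1216
⟨φ⟩ = 0.6 × (0.3085 − 0.1216) / (0.49 × 1.9) = 0.6 × 0.2008 = 0.1205

12.0%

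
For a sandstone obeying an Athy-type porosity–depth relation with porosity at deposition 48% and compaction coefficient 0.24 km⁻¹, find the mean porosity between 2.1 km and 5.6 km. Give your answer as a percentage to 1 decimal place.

19.6%

⟨n⟩ = (1/(z₂−z₁)) ∫ n₀ e^(−cz) dz = n₀·(e^(−c·z₁) − e^(−c·z₂)) / (c·(z₂−z₁))
e^(−0.24×2.1) = 0.6041; e^(−0.24×5.6) = 0.2608
⟨n⟩ = 0.48 × (0.6041 − 0.2608) / (0.24 × 3.5) = 0.48 × 0.4087 = 0.1962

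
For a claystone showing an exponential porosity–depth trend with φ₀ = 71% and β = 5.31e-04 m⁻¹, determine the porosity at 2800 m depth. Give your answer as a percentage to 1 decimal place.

16.1%

Working in km (1 km = 1000 m; β in km⁻¹ = β in m⁻¹ × 1000):
φ = φ₀·exp(−β·Z) = 0.71 × exp(−0.531 × 2.8) = 0.71 × exp(−1.487)
  = 0.71 × 0.2261 = 0.1605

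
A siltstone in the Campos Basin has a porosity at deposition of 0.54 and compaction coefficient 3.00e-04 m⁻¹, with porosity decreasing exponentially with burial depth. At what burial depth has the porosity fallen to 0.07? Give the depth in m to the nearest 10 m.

6810 m

Working in km (1 km = 1000 m; β in km⁻¹ = β in m⁻¹ × 1000):
Invert Athy's law: Z = ln(φ₀/φ) / β
Z = ln(0.54/0.07) / 0.3 = ln(7.714) / 0.3 = 2.0431 / 0.3 = 6.810 km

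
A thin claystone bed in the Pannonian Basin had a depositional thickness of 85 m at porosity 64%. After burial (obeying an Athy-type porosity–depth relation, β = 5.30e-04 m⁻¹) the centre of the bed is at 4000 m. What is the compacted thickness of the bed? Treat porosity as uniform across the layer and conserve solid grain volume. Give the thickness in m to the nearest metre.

33 m

Working in km (1 km = 1000 m; β in km⁻¹ = β in m⁻¹ × 1000):
Porosity at 4 km: φ = 0.64·exp(−0.53×4) = 0.0768
Solid-volume conservation: h(1−φ) = h₀(1−φ₀) ⇒ h = h₀·(1−φ₀)/(1−φ)
h = 0.085 × (1 − 0.64)/(1 − 0.0768) = 0.085 × 0.3900 = 0.0331 km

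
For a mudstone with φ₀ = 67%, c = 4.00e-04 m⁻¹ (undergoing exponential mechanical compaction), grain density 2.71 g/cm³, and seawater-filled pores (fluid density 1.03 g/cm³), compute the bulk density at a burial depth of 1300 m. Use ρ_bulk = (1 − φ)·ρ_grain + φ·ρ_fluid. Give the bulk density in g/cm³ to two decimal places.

2.04 g/cm³

Working in km (1 km = 1000 m; c in km⁻¹ = c in m⁻¹ × 1000):
Porosity at depth: φ = 0.67·exp(−0.4×1.3) = 0.67×0.5945 = 0.3983
Bulk density: ρ_b = (1−φ)ρ_g + φ·ρ_f = 0.6017×2.71 + 0.3983×1.03
       = 1.631 + 0.410 = 2.041 g/cm³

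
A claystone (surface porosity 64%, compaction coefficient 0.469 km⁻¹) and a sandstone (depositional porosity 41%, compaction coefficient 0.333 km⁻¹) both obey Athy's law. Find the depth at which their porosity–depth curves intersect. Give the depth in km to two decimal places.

3.27 km

Set n₀ₐ e^(−cₐZ) = n₀ᵦ e^(−cᵦZ) ⇒ ln(n₀ₐ/n₀ᵦ) = (cₐ − cᵦ)·Z
Z = ln(0.64/0.41) / (0.469 − 0.333) = 0.4453 / 0.136 = 3.274 km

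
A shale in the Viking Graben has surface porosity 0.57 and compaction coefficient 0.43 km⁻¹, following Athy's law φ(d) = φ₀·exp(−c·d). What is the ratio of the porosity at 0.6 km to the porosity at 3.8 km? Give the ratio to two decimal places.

φ(d₁)/φ(d₂) = e^(−c·d₁)/e^(−c·d₂) = e^{c(d₂−d₁)}
= exp(0.43 × 3.2) = exp(1.376) = 3.9590

3.96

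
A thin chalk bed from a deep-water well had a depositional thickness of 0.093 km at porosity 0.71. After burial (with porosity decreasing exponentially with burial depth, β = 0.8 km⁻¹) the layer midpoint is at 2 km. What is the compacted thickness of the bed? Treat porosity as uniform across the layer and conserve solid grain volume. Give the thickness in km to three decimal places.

0.031 km

Porosity at 2 km: n = 0.71·exp(−0.8×2) = 0.1433
Solid-volume conservation: h(1−n) = h₀(1−n₀) ⇒ h = h₀·(1−n₀)/(1−n)
h = 0.093 × (1 − 0.71)/(1 − 0.1433) = 0.093 × 0.3385 = 0.0315 km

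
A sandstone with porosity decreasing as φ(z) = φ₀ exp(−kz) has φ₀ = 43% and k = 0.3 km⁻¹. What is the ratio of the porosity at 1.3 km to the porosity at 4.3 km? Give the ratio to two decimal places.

φ(z₁)/φ(z₂) = e^(−k·z₁)/e^(−k·z₂) = e^{k(z₂−z₁)}
= exp(0.3 × 3) = exp(0.9) = 2.4596

2.46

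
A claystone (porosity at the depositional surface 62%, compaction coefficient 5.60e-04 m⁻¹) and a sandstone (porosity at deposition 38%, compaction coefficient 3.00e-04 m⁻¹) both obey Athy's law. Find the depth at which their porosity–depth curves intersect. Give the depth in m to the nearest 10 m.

1880 m

Working in km (1 km = 1000 m; c in km⁻¹ = c in m⁻¹ × 1000):
Set n₀ₐ e^(−cₐd) = n₀ᵦ e^(−cᵦd) ⇒ ln(n₀ₐ/n₀ᵦ) = (cₐ − cᵦ)·d
d = ln(0.62/0.38) / (0.56 − 0.3) = 0.4895 / 0.26 = 1.883 km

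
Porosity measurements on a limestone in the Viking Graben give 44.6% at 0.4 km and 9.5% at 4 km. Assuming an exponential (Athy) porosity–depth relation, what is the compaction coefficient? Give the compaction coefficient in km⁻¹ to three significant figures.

0.430 km⁻¹

Athy: φ(Z) = φ₀ e^(−kZ) ⇒ φ₁/φ₂ = e^{k(Z₂−Z₁)} ⇒ k = ln(φ₁/φ₂)/(Z₂−Z₁)
k = ln(0.446/0.095) / (4 − 0.4) = ln(4.695) / 3.6 = 1.5464 / 3.6 = 0.4296 km⁻¹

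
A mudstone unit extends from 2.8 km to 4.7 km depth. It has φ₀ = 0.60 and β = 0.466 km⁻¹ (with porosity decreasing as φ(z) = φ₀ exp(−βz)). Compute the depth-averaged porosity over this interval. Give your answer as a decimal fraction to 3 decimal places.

⟨φ⟩ = (1/(z₂−z₁)) ∫ φ₀ e^(−βz) dz = φ₀·(e^(−β·z₁) − e^(−β·z₂)) / (β·(z₂−z₁))
e^(−0.466×2.8) = 0.2712; e^(−0.466×4.7) = 0.1119
⟨φ⟩ = 0.6 × (0.2712 − 0.1119) / (0.466 × 1.9) = 0.6 × 0.1800 = 0.1080

0.108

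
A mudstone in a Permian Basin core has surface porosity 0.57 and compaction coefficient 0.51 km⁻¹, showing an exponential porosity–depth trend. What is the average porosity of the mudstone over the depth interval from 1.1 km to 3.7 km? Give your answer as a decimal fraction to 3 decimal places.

0.180

⟨n⟩ = (1/(Z₂−Z₁)) ∫ n₀ e^(−kZ) dZ = n₀·(e^(−k·Z₁) − e^(−k·Z₂)) / (k·(Z₂−Z₁))
e^(−0.51×1.1) = 0.5706; e^(−0.51×3.7) = 0.1515
⟨n⟩ = 0.57 × (0.5706 − 0.1515) / (0.51 × 2.6) = 0.57 × 0.3161 = 0.1802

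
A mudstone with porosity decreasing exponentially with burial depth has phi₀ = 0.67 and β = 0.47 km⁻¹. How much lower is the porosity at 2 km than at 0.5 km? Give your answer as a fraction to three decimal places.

0.268

phi(0.5) = 0.67·e^(−0.47×0.5) = 0.5297
phi(2) = 0.67·e^(−0.47×2) = 0.2617
Δphi = 0.5297 − 0.2617 = 0.2680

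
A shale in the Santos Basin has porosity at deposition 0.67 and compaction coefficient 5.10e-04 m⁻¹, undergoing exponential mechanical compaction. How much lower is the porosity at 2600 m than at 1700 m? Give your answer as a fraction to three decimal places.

0.104

Working in km (1 km = 1000 m; c in km⁻¹ = c in m⁻¹ × 1000):
n(1.7) = 0.67·e^(−0.51×1.7) = 0.2815
n(2.6) = 0.67·e^(−0.51×2.6) = 0.1779
Δn = 0.2815 − 0.1779 = 0.1036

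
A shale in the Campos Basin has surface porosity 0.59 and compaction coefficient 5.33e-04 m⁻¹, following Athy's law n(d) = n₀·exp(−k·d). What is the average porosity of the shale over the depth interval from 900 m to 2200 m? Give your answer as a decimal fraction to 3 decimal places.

0.263

Working in km (1 km = 1000 m; k in km⁻¹ = k in m⁻¹ × 1000):
⟨n⟩ = (1/(d₂−d₁)) ∫ n₀ e^(−kd) dd = n₀·(e^(−k·d₁) − e^(−k·d₂)) / (k·(d₂−d₁))
e^(−0.533×0.9) = 0.6190; e^(−0.533×2.2) = 0.3096
⟨n⟩ = 0.59 × (0.6190 − 0.3096) / (0.533 × 1.3) = 0.59 × 0.4465 = 0.2635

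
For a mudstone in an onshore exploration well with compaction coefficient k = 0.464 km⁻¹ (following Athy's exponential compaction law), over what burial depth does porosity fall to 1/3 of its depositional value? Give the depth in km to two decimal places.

φ/φ₀ = 1/3 ⇒ exp(−k·d) = 1/3 ⇒ d = ln(3) / k
d = 1.0986 / 0.464 = 2.368 km

2.37 km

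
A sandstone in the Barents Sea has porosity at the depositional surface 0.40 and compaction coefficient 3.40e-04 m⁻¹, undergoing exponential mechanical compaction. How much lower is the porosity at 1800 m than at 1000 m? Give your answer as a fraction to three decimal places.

0.068

Working in km (1 km = 1000 m; c in km⁻¹ = c in m⁻¹ × 1000):
phi(1) = 0.4·e^(−0.34×1) = 0.2847
phi(1.8) = 0.4·e^(−0.34×1.8) = 0.2169
Δphi = 0.2847 − 0.2169 = 0.0678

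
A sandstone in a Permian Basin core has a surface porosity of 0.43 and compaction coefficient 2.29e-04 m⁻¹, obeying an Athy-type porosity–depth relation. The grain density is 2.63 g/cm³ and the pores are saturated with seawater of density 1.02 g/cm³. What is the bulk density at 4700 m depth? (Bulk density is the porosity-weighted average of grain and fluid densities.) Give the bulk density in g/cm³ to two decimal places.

Working in km (1 km = 1000 m; β in km⁻¹ = β in m⁻¹ × 1000):
Porosity at depth: phi = 0.43·exp(−0.229×4.7) = 0.43×0.3409 = 0.1466
Bulk density: ρ_b = (1−phi)ρ_g + phi·ρ_f = 0.8534×2.63 + 0.1466×1.02
       = 2.245 + 0.149 = 2.394 g/cm³

2.39 g/cm³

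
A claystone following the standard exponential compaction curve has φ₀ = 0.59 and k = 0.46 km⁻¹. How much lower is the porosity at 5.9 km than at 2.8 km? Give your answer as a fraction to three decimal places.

φ(2.8) = 0.59·e^(−0.46×2.8) = 0.1627
φ(5.9) = 0.59·e^(−0.46×5.9) = 0.0391
Δφ = 0.1627 − 0.0391 = 0.1236

0.124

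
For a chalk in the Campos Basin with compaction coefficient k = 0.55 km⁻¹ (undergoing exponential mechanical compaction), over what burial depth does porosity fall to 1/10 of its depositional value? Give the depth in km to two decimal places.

4.19 km

n/n₀ = 1/10 ⇒ exp(−k·z) = 1/10 ⇒ z = ln(10) / k
z = 2.3026 / 0.55 = 4.187 km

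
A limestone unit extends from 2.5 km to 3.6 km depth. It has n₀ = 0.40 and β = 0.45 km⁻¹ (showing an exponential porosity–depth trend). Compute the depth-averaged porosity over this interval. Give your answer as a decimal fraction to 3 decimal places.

⟨n⟩ = (1/(Z₂−Z₁)) ∫ n₀ e^(−βZ) dZ = n₀·(e^(−β·Z₁) − e^(−β·Z₂)) / (β·(Z₂−Z₁))
e^(−0.45×2.5) = 0.3247; e^(−0.45×3.6) = 0.1979
⟨n⟩ = 0.4 × (0.3247 − 0.1979) / (0.45 × 1.1) = 0.4 × 0.2561 = 0.1024

0.102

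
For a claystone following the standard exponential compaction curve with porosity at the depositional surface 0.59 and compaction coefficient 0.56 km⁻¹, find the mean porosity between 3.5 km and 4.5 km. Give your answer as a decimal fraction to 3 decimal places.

⟨φ⟩ = (1/(d₂−d₁)) ∫ φ₀ e^(−cd) dd = φ₀·(e^(−c·d₁) − e^(−c·d₂)) / (c·(d₂−d₁))
e^(−0.56×3.5) = 0.1409; e^(−0.56×4.5) = 0.0805
⟨φ⟩ = 0.59 × (0.1409 − 0.0805) / (0.56 × 1) = 0.59 × 0.1079 = 0.0636

0.064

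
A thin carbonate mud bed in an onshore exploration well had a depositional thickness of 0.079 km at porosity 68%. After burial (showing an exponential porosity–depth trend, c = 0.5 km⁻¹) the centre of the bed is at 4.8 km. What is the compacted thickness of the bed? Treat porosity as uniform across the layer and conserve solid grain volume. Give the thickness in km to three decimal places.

Porosity at 4.8 km: phi = 0.68·exp(−0.5×4.8) = 0.0617
Solid-volume conservation: h(1−phi) = h₀(1−phi₀) ⇒ h = h₀·(1−phi₀)/(1−phi)
h = 0.079 × (1 − 0.68)/(1 − 0.0617) = 0.079 × 0.3410 = 0.0269 km

0.027 km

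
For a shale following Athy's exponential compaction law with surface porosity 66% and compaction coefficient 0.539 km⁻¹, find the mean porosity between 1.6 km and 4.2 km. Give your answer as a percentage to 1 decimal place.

15.0%

⟨φ⟩ = (1/(z₂−z₁)) ∫ φ₀ e^(−βz) dz = φ₀·(e^(−β·z₁) − e^(−β·z₂)) / (β·(z₂−z₁))
e^(−0.539×1.6) = 0.4221; e^(−0.539×4.2) = 0.1040
⟨φ⟩ = 0.66 × (0.4221 − 0.1040) / (0.539 × 2.6) = 0.66 × 0.2271 = 0.1499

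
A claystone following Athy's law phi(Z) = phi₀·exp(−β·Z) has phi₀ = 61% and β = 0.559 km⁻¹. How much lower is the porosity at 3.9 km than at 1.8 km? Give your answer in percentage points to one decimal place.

15.4 percentage points

phi(1.8) = 0.61·e^(−0.559×1.8) = 0.2230
phi(3.9) = 0.61·e^(−0.559×3.9) = 0.0689
Δphi = 0.2230 − 0.0689 = 0.1541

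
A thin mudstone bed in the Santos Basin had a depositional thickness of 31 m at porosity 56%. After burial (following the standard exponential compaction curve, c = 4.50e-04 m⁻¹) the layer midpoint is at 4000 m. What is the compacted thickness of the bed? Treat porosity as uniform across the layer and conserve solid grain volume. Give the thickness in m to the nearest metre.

15 m

Working in km (1 km = 1000 m; c in km⁻¹ = c in m⁻¹ × 1000):
Porosity at 4 km: n = 0.56·exp(−0.45×4) = 0.0926
Solid-volume conservation: h(1−n) = h₀(1−n₀) ⇒ h = h₀·(1−n₀)/(1−n)
h = 0.031 × (1 − 0.56)/(1 − 0.0926) = 0.031 × 0.4849 = 0.0150 km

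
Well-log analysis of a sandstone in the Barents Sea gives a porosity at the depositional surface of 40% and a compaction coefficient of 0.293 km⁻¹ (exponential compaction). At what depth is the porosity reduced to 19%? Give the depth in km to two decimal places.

Invert Athy's law: Z = ln(phi₀/phi) / c
Z = ln(0.4/0.19) / 0.293 = ln(2.105) / 0.293 = 0.7444 / 0.293 = 2.541 km

2.54 km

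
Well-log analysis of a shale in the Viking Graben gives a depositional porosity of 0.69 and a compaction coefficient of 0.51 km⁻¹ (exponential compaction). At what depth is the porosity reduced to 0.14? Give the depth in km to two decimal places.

Invert Athy's law: d = ln(φ₀/φ) / β
d = ln(0.69/0.14) / 0.51 = ln(4.929) / 0.51 = 1.5950 / 0.51 = 3.128 km

3.13 km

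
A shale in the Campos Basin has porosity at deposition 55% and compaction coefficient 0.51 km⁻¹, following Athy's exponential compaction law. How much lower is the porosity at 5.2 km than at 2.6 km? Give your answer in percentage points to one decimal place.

10.7 percentage points

phi(2.6) = 0.55·e^(−0.51×2.6) = 0.1460
phi(5.2) = 0.55·e^(−0.51×5.2) = 0.0388
Δphi = 0.1460 − 0.0388 = 0.1073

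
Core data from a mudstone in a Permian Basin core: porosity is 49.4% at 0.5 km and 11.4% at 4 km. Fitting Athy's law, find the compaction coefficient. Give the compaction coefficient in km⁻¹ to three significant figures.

Athy: phi(z) = phi₀ e^(−βz) ⇒ phi₁/phi₂ = e^{β(z₂−z₁)} ⇒ β = ln(phi₁/phi₂)/(z₂−z₁)
β = ln(0.494/0.114) / (4 − 0.5) = ln(4.333) / 3.5 = 1.4663 / 3.5 = 0.419 km⁻¹

0.419 km⁻¹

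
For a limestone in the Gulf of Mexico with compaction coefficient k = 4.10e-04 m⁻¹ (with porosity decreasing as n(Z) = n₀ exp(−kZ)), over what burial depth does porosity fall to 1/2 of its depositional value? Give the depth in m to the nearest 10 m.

Working in km (1 km = 1000 m; k in km⁻¹ = k in m⁻¹ × 1000):
n/n₀ = 1/2 ⇒ exp(−k·Z) = 1/2 ⇒ Z = ln(2) / k
Z = 0.6931 / 0.41 = 1.691 km

1690 m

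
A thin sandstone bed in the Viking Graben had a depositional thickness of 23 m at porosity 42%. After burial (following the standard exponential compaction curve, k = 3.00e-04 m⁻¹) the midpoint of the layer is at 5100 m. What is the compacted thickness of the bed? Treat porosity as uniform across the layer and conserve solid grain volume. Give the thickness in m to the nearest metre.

Working in km (1 km = 1000 m; k in km⁻¹ = k in m⁻¹ × 1000):
Porosity at 5.1 km: phi = 0.42·exp(−0.3×5.1) = 0.0909
Solid-volume conservation: h(1−phi) = h₀(1−phi₀) ⇒ h = h₀·(1−phi₀)/(1−phi)
h = 0.023 × (1 − 0.42)/(1 − 0.0909) = 0.023 × 0.6380 = 0.0147 km

15 m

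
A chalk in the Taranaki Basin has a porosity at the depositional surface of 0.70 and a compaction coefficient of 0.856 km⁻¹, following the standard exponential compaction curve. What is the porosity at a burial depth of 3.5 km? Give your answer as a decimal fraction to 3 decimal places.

n = n₀·exp(−β·d) = 0.7 × exp(−0.856 × 3.5) = 0.7 × exp(−2.996)
  = 0.7 × 0.0500 = 0.0350

0.035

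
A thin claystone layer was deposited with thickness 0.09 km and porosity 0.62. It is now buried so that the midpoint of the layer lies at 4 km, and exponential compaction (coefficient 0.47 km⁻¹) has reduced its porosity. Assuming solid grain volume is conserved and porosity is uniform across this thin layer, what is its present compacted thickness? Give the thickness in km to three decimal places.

Porosity at 4 km: phi = 0.62·exp(−0.47×4) = 0.0946
Solid-volume conservation: h(1−phi) = h₀(1−phi₀) ⇒ h = h₀·(1−phi₀)/(1−phi)
h = 0.09 × (1 − 0.62)/(1 − 0.0946) = 0.09 × 0.4197 = 0.0378 km

0.038 km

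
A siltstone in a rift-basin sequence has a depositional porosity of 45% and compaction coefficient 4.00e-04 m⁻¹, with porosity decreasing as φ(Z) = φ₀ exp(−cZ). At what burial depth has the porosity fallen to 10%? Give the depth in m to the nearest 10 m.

Working in km (1 km = 1000 m; c in km⁻¹ = c in m⁻¹ × 1000):
Invert Athy's law: Z = ln(φ₀/φ) / c
Z = ln(0.45/0.1) / 0.4 = ln(4.5) / 0.4 = 1.5041 / 0.4 = 3.760 km

3760 m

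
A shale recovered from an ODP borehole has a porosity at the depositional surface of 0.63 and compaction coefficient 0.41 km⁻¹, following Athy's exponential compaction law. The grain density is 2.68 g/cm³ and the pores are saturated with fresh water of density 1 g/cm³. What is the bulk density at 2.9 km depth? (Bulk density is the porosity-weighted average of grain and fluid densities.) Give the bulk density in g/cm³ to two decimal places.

2.36 g/cm³

Porosity at depth: φ = 0.63·exp(−0.41×2.9) = 0.63×0.3045 = 0.1919
Bulk density: ρ_b = (1−φ)ρ_g + φ·ρ_f = 0.8081×2.68 + 0.1919×1
       = 2.166 + 0.192 = 2.358 g/cm³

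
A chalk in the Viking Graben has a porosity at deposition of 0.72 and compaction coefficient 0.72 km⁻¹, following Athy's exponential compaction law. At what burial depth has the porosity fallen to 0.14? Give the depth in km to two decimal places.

Invert Athy's law: z = ln(n₀/n) / β
z = ln(0.72/0.14) / 0.72 = ln(5.143) / 0.72 = 1.6376 / 0.72 = 2.274 km

2.27 km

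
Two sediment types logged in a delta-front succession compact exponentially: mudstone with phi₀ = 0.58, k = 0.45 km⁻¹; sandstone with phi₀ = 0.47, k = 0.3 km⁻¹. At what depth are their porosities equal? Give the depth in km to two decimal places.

1.40 km

Set phi₀ₐ e^(−kₐZ) = phi₀ᵦ e^(−kᵦZ) ⇒ ln(phi₀ₐ/phi₀ᵦ) = (kₐ − kᵦ)·Z
Z = ln(0.58/0.47) / (0.45 − 0.3) = 0.2103 / 0.15 = 1.402 km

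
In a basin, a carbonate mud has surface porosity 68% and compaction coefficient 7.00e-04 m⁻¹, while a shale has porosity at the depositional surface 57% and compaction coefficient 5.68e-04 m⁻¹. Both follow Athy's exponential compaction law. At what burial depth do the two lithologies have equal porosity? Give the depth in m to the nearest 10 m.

Working in km (1 km = 1000 m; c in km⁻¹ = c in m⁻¹ × 1000):
Set phi₀ₐ e^(−cₐd) = phi₀ᵦ e^(−cᵦd) ⇒ ln(phi₀ₐ/phi₀ᵦ) = (cₐ − cᵦ)·d
d = ln(0.68/0.57) / (0.7 − 0.568) = 0.1765 / 0.132 = 1.337 km

1340 m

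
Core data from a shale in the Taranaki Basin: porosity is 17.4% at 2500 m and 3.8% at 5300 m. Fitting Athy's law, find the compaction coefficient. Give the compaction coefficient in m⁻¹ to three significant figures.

0.000543 m⁻¹

Working in km (1 km = 1000 m; c in km⁻¹ = c in m⁻¹ × 1000):
Athy: n(z) = n₀ e^(−cz) ⇒ n₁/n₂ = e^{c(z₂−z₁)} ⇒ c = ln(n₁/n₂)/(z₂−z₁)
c = ln(0.174/0.038) / (5.3 − 2.5) = ln(4.579) / 2.8 = 1.5215 / 2.8 = 0.5434 km⁻¹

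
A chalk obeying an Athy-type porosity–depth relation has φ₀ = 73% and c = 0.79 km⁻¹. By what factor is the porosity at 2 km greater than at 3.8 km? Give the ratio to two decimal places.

4.15

φ(d₁)/φ(d₂) = e^(−c·d₁)/e^(−c·d₂) = e^{c(d₂−d₁)}
= exp(0.79 × 1.8) = exp(1.422) = 4.1454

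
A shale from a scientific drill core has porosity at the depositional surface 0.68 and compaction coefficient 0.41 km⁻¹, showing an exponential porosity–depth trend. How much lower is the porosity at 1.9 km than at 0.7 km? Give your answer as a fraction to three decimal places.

phi(0.7) = 0.68·e^(−0.41×0.7) = 0.5103
phi(1.9) = 0.68·e^(−0.41×1.9) = 0.3120
Δphi = 0.5103 − 0.3120 = 0.1983

0.198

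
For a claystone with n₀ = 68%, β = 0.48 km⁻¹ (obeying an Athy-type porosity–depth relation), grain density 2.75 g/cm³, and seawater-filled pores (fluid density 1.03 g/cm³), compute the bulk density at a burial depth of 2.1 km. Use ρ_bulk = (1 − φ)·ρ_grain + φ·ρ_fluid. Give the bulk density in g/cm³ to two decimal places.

2.32 g/cm³

Porosity at depth: n = 0.68·exp(−0.48×2.1) = 0.68×0.3649 = 0.2482
Bulk density: ρ_b = (1−n)ρ_g + n·ρ_f = 0.7518×2.75 + 0.2482×1.03
       = 2.068 + 0.256 = 2.323 g/cm³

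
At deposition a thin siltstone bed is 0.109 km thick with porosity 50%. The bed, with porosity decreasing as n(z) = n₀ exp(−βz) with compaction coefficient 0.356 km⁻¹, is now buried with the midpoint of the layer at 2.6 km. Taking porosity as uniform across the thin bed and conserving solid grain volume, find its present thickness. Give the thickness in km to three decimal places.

Porosity at 2.6 km: n = 0.5·exp(−0.356×2.6) = 0.1981
Solid-volume conservation: h(1−n) = h₀(1−n₀) ⇒ h = h₀·(1−n₀)/(1−n)
h = 0.109 × (1 − 0.5)/(1 − 0.1981) = 0.109 × 0.6236 = 0.0680 km

0.068 km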